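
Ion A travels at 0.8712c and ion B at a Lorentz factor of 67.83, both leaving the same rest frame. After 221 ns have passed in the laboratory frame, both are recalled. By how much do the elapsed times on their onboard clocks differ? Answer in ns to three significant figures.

|τ_A − τ_B| = 105 ns

A: γ = 1/√(1 − 0.8712²) = 1/√0.2410 = 2.037; τ_A = 221/2.037 = 108.5 ns.
B: γ = 67.83; τ_B = 221/67.83 = 3.258 ns.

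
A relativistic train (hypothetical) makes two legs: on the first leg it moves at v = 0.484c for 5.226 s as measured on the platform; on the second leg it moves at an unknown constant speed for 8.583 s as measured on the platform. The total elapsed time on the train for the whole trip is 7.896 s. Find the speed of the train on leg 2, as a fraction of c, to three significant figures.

Leg 1: γ = 1/√(1 − 0.484²) = 1/√0.7657 = 1.143; τ_1 = 5.226/1.143 = 4.573 s.
Leg 2: speed unknown; τ_2 = 8.583/γ_2.
Total proper time: 4.573 + τ_2 = 7.896, so τ_2 = 7.896 − 4.573 = 3.323 s.
γ_2 = 8.583/3.323 = 2.583; β = √(1 − 1/γ²) = √0.8501.

β = 0.922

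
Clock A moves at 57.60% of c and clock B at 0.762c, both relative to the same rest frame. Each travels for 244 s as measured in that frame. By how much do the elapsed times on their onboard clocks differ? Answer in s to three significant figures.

A: β = 0.5760; γ = 1/√(1 − 0.5760²) = 1/√0.6682 = 1.223; τ_A = 244/1.223 = 199.5 s.
B: γ = 1/√(1 − 0.762²) = 1/√0.4194 = 1.544; τ_B = 244/1.544 = 158.0 s.

|τ_A − τ_B| = 41.4 s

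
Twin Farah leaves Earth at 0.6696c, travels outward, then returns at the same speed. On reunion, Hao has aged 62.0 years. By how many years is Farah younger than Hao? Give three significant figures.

γ = 1/√(1 − 0.6696²) = 1/√0.5516 = 1.346
Farah's elapsed proper time: τ = 62.0/1.346 = 46.05 years.
Age gap = Δt − τ = 62.0 − 46.05 years.

Δt − τ = 16.0 years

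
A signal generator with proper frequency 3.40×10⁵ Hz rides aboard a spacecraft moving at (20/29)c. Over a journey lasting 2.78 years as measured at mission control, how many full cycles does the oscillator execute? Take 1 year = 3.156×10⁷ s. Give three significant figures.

N = 2.16×10¹³

γ = 1/√(1 − (20/29)²) = 29/21 ≈ 1.381
The oscillator's own cycle count is N = f × τ where τ is the proper time aboard the spacecraft. τ = Δt/γ = 2.78/1.381 = 2.013 years = 6.353×10⁷ s.
N = 3.40×10⁵ × 6.353×10⁷ = 2.160×10¹³.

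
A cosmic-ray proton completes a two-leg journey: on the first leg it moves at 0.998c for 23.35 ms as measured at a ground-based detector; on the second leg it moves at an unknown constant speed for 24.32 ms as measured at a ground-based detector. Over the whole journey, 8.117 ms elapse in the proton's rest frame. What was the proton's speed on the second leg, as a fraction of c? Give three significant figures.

β = 0.962

Leg 1: γ = 1/√(1 − 0.998²) = 1/√0.003996 = 15.82; τ_1 = 23.35/15.82 = 1.476 ms.
Leg 2: speed unknown; τ_2 = 24.32/γ_2.
Total proper time: 1.476 + τ_2 = 8.117, so τ_2 = 8.117 − 1.476 = 6.641 ms.
γ_2 = 24.32/6.641 = 3.662; β = √(1 − 1/γ²) = √0.9254.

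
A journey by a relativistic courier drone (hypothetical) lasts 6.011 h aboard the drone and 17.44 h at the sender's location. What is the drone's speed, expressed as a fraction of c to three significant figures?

The proper time is measured aboard the drone (both events occur at the drone's location); Δt is measured at the sender's location. γ = Δt/τ = 17.44/6.011 = 2.901.
β = √(1 − 1/γ²) = √(1 − 0.1188) = √0.8812

β = 0.939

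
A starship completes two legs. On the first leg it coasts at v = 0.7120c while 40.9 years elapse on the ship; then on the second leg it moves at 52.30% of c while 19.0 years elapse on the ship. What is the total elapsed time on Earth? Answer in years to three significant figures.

Δt = 80.5 years

Leg 1: γ = 1/√(1 − 0.7120²) = 1/√0.4931 = 1.424; Δt_1 = 1.424 × 40.9 = 58.25 years.
Leg 2: β = 0.5230; γ = 1/√(1 − 0.5230²) = 1/√0.7265 = 1.173; Δt_2 = 1.173 × 19.0 = 22.29 years.
Total: 58.25 + 22.29 years.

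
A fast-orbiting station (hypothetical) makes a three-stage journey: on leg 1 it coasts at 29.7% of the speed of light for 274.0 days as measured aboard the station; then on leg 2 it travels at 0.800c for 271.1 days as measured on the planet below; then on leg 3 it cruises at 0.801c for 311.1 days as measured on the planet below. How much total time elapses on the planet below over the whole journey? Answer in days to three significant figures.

Leg 1: β = 0.297; γ = 1/√(1 − 0.297²) = 1/√0.9118 = 1.047; Δt_1 = 1.047 × 274.0 = 286.9 days.
Leg 2: 271.1 days is already measured on the planet below.
Leg 3: 311.1 days is already measured on the planet below.
Total: 286.9 + 271.1 + 311.1 days.

Δt = 869 days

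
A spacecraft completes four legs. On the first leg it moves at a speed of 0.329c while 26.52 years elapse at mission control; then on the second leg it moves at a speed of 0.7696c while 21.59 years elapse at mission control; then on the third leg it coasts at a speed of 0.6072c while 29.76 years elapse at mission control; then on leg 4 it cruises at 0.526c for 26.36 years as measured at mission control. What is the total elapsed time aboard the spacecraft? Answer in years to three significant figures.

τ = 84.9 years

Leg 1: γ = 1/√(1 − 0.329²) = 1/√0.8918 = 1.059; τ_1 = 26.52/1.059 = 25.04 years.
Leg 2: γ = 1/√(1 − 0.7696²) = 1/√0.4077 = 1.566; τ_2 = 21.59/1.566 = 13.79 years.
Leg 3: γ = 1/√(1 − 0.6072²) = 1/√0.6313 = 1.259; τ_3 = 29.76/1.259 = 23.65 years.
Leg 4: γ = 1/√(1 − 0.526²) = 1/√0.7233 = 1.176; τ_4 = 26.36/1.176 = 22.42 years.
Total: 25.04 + 13.79 + 23.65 + 22.42 years.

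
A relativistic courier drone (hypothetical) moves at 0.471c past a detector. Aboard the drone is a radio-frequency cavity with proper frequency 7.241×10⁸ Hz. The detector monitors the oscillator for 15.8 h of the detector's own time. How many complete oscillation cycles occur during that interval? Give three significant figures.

γ = 1/√(1 − 0.471²) = 1/√0.7782 = 1.134
During 15.8 h of lab time, the oscillator's proper time advances by τ = Δt/γ = 15.8/1.134 = 13.94 h = 5.018×10⁴ s.
N = f × τ = 7.241×10⁸ × 5.018×10⁴ = 3.633×10¹³.

N = 3.63×10¹³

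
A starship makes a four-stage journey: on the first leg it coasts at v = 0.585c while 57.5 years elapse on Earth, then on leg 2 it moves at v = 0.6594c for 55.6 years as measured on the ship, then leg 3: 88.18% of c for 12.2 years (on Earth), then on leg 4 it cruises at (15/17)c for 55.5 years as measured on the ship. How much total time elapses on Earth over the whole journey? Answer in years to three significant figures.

Leg 1: 57.5 years is already measured on Earth.
Leg 2: γ = 1/√(1 − 0.6594²) = 1/√0.5652 = 1.330; Δt_2 = 1.330 × 55.6 = 73.96 years.
Leg 3: 12.2 years is already measured on Earth.
Leg 4: γ = 1/√(1 − (15/17)²) = 17/8 = 2.125; Δt_4 = 2.125 × 55.5 = 117.9 years.
Total: 57.50 + 73.96 + 12.20 + 117.9 years.

Δt = 262 years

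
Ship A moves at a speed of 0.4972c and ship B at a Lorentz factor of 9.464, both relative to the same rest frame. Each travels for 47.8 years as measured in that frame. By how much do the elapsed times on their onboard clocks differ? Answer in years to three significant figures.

|τ_A − τ_B| = 36.4 years

A: γ = 1/√(1 − 0.4972²) = 1/√0.7528 = 1.153; τ_A = 47.8/1.153 = 41.47 years.
B: γ = 9.464; τ_B = 47.8/9.464 = 5.051 years.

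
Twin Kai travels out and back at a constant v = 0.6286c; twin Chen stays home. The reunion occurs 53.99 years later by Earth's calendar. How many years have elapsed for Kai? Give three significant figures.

γ = 1/√(1 − 0.6286²) = 1/√0.6049 = 1.286
Kai's clock measures proper time along the trip: τ = Δt/γ = 53.99/1.286 years.

τ = 42.0 years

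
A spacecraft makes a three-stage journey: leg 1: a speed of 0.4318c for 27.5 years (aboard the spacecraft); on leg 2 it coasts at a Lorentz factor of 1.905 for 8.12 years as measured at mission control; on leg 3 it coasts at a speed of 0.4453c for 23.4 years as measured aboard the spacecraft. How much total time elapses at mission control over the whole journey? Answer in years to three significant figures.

Leg 1: γ = 1/√(1 − 0.4318²) = 1/√0.8135 = 1.109; Δt_1 = 1.109 × 27.5 = 30.49 years.
Leg 2: 8.12 years is already measured at mission control.
Leg 3: γ = 1/√(1 − 0.4453²) = 1/√0.8017 = 1.117; Δt_3 = 1.117 × 23.4 = 26.13 years.
Total: 30.49 + 8.120 + 26.13 years.

Δt = 64.7 years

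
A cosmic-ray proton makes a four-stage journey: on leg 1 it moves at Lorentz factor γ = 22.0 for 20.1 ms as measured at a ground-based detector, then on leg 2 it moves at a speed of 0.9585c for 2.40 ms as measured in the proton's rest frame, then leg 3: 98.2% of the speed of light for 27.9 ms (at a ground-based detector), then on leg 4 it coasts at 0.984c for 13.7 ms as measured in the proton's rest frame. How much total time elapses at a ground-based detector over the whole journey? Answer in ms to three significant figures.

Leg 1: 20.1 ms is already measured at a ground-based detector.
Leg 2: γ = 1/√(1 − 0.9585²) = 1/√0.08128 = 3.508; Δt_2 = 3.508 × 2.40 = 8.418 ms.
Leg 3: 27.9 ms is already measured at a ground-based detector.
Leg 4: γ = 1/√(1 − 0.984²) = 1/√0.03174 = 5.613; Δt_4 = 5.613 × 13.7 = 76.89 ms.
Total: 20.10 + 8.418 + 27.90 + 76.89 ms.

Δt = 133 ms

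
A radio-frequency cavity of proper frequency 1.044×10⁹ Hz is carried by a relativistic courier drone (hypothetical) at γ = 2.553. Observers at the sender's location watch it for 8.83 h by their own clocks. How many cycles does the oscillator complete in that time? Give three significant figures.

γ = 2.553
During 8.83 h of lab time, the oscillator's proper time advances by τ = Δt/γ = 8.83/2.553 = 3.459 h = 1.245×10⁴ s.
N = f × τ = 1.044×10⁹ × 1.245×10⁴ = 1.300×10¹³.

N = 1.30×10¹³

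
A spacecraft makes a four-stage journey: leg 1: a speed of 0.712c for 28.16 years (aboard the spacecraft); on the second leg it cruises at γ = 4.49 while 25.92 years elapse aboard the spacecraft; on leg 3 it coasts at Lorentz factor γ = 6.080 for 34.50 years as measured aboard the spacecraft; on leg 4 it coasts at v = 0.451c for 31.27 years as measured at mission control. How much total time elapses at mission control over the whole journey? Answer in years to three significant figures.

Leg 1: γ = 1/√(1 − 0.712²) = 1/√0.4931 = 1.424; Δt_1 = 1.424 × 28.16 = 40.10 years.
Leg 2: γ = 4.49; Δt_2 = 4.490 × 25.92 = 116.4 years.
Leg 3: γ = 6.080; Δt_3 = 6.080 × 34.50 = 209.8 years.
Leg 4: 31.27 years is already measured at mission control.
Total: 40.10 + 116.4 + 209.8 + 31.27 years.

Δt = 398 years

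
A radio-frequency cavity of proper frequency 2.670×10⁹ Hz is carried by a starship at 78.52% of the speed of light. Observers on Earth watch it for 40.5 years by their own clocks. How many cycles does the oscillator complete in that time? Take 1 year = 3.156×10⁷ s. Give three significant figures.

N = 2.11×10¹⁸

β = 0.7852; γ = 1/√(1 − 0.7852²) = 1/√0.3835 = 1.615
During 40.5 years of lab time, the oscillator's proper time advances by τ = Δt/γ = 40.5/1.615 = 25.08 years = 7.915×10⁸ s.
N = f × τ = 2.670×10⁹ × 7.915×10⁸ = 2.113×10¹⁸.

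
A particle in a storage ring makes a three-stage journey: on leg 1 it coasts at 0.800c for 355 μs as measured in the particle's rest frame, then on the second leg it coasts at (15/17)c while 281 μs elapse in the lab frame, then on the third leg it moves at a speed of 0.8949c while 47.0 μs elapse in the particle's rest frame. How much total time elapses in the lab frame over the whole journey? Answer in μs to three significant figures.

Δt = 978 μs

Leg 1: γ = 1/√(1 − 0.800²) = 5/3 ≈ 1.667; Δt_1 = 1.667 × 355 = 591.7 μs.
Leg 2: 281 μs is already measured in the lab frame.
Leg 3: γ = 1/√(1 − 0.8949²) = 1/√0.1992 = 2.241; Δt_3 = 2.241 × 47.0 = 105.3 μs.
Total: 591.7 + 281.0 + 105.3 μs.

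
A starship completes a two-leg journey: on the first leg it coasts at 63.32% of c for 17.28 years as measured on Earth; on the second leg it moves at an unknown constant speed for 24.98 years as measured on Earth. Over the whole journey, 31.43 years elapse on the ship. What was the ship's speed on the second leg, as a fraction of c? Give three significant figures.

Leg 1: β = 0.6332; γ = 1/√(1 − 0.6332²) = 1/√0.5991 = 1.292; τ_1 = 17.28/1.292 = 13.37 years.
Leg 2: speed unknown; τ_2 = 24.98/γ_2.
Total proper time: 13.37 + τ_2 = 31.43, so τ_2 = 31.43 − 13.37 = 18.06 years.
γ_2 = 24.98/18.06 = 1.384; β = √(1 − 1/γ²) = √0.4776.

β = 0.691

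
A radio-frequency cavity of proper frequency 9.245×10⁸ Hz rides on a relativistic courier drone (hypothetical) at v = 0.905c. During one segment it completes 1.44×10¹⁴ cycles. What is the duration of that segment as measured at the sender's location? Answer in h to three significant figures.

γ = 1/√(1 − 0.905²) = 1/√0.1810 = 2.351
Proper time for N cycles: τ = N/f = 1.44×10¹⁴/(9.245×10⁸) = 1.558×10⁵ s = 43.27 h.
Lab-frame duration Δt = γτ = 2.351 × 43.27 = 101.7 h.

Δt = 102 h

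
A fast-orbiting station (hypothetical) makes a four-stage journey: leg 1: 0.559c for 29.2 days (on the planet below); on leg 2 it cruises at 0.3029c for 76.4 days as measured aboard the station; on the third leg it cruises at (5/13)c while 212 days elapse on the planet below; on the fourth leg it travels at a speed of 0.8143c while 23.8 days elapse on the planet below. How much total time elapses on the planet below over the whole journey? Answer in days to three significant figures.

Δt = 345 days

Leg 1: 29.2 days is already measured on the planet below.
Leg 2: γ = 1/√(1 − 0.3029²) = 1/√0.9083 = 1.049; Δt_2 = 1.049 × 76.4 = 80.17 days.
Leg 3: 212 days is already measured on the planet below.
Leg 4: 23.8 days is already measured on the planet below.
Total: 29.20 + 80.17 + 212.0 + 23.80 days.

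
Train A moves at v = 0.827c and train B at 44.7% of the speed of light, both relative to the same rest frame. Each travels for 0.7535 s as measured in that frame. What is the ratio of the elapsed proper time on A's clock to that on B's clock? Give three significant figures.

A: γ = 1/√(1 − 0.827²) = 1/√0.3161 = 1.779. B: β = 0.447; γ = 1/√(1 − 0.447²) = 1/√0.8002 = 1.118.
τ_A/τ_B = γ_B/γ_A = 1.118/1.779 = 0.6285, so τ_A/τ_B = 0.6285.

τ_A/τ_B = 0.628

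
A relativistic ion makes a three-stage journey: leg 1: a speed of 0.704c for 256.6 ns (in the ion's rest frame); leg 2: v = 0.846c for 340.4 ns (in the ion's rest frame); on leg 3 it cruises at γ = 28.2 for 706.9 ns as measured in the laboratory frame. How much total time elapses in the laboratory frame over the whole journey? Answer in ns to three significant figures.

Δt = 1710 ns

Leg 1: γ = 1/√(1 − 0.704²) = 1/√0.5044 = 1.408; Δt_1 = 1.408 × 256.6 = 361.3 ns.
Leg 2: γ = 1/√(1 − 0.846²) = 1/√0.2843 = 1.876; Δt_2 = 1.876 × 340.4 = 638.4 ns.
Leg 3: 706.9 ns is already measured in the laboratory frame.
Total: 361.3 + 638.4 + 706.9 ns.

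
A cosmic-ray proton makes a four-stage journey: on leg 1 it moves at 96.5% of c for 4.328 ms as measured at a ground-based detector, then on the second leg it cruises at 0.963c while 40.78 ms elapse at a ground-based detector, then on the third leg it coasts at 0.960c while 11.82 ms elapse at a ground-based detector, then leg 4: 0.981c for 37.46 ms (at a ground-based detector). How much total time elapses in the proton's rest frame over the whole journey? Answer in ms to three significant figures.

Leg 1: β = 0.965; γ = 1/√(1 − 0.965²) = 1/√0.06878 = 3.813; τ_1 = 4.328/3.813 = 1.135 ms.
Leg 2: γ = 1/√(1 − 0.963²) = 1/√0.07263 = 3.711; τ_2 = 40.78/3.711 = 10.99 ms.
Leg 3: γ = 1/√(1 − 0.960²) = 25/7 ≈ 3.571; τ_3 = 11.82/3.571 = 3.310 ms.
Leg 4: γ = 1/√(1 − 0.981²) = 1/√0.03764 = 5.154; τ_4 = 37.46/5.154 = 7.268 ms.
Total: 1.135 + 10.99 + 3.310 + 7.268 ms.

τ = 22.7 ms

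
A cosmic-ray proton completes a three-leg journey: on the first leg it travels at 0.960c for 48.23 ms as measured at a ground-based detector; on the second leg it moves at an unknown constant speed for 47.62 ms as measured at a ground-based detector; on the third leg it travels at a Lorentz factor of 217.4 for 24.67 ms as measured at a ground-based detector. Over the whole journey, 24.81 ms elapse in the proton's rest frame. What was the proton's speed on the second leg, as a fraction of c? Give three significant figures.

β = 0.972

Leg 1: γ = 1/√(1 − 0.960²) = 25/7 ≈ 3.571; τ_1 = 48.23/3.571 = 13.50 ms.
Leg 2: speed unknown; τ_2 = 47.62/γ_2.
Leg 3: γ = 217.4; τ_3 = 24.67/217.4 = 0.1135 ms.
Total proper time: 13.50 + τ_2 + 0.1135 = 24.81, so τ_2 = 24.81 − 13.62 = 11.19 ms.
γ_2 = 47.62/11.19 = 4.255; β = √(1 − 1/γ²) = √0.9448.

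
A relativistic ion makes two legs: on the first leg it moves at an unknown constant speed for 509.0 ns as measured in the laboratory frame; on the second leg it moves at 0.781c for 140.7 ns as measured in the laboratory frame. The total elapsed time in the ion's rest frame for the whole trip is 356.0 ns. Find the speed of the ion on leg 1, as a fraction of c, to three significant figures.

Leg 1: speed unknown; τ_1 = 509.0/γ_1.
Leg 2: γ = 1/√(1 − 0.781²) = 1/√0.3900 = 1.601; τ_2 = 140.7/1.601 = 87.87 ns.
Total proper time: τ_1 + 87.87 = 356.0, so τ_1 = 356.0 − 87.87 = 268.1 ns.
γ_1 = 509.0/268.1 = 1.898; β = √(1 − 1/γ²) = √0.7225.

β = 0.850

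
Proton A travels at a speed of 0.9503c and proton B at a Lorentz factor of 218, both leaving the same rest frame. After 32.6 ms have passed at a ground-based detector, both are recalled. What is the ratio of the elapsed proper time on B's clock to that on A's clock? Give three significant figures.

τ_B/τ_A = 0.0147

A: γ = 1/√(1 − 0.9503²) = 1/√0.09693 = 3.212. B: γ = 218.
τ_A/τ_B = γ_B/γ_A = 218.0/3.212 = 67.87, so τ_B/τ_A = 0.01473.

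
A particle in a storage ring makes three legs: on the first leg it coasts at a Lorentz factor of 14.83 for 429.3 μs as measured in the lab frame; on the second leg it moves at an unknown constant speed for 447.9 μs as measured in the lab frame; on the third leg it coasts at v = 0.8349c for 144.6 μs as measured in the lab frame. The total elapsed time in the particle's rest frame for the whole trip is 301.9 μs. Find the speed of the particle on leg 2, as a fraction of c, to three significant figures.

β = 0.902

Leg 1: γ = 14.83; τ_1 = 429.3/14.83 = 28.95 μs.
Leg 2: speed unknown; τ_2 = 447.9/γ_2.
Leg 3: γ = 1/√(1 − 0.8349²) = 1/√0.3029 = 1.817; τ_3 = 144.6/1.817 = 79.59 μs.
Total proper time: 28.95 + τ_2 + 79.59 = 301.9, so τ_2 = 301.9 − 108.5 = 193.4 μs.
γ_2 = 447.9/193.4 = 2.316; β = √(1 − 1/γ²) = √0.8136.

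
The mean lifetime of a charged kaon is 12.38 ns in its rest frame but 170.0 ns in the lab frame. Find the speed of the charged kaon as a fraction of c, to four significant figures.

γ = Δt/τ₀ = 170.0/12.38 = 13.73
β = √(1 − 1/γ²) = √(1 − 0.005303) = √0.9947

β = 0.9973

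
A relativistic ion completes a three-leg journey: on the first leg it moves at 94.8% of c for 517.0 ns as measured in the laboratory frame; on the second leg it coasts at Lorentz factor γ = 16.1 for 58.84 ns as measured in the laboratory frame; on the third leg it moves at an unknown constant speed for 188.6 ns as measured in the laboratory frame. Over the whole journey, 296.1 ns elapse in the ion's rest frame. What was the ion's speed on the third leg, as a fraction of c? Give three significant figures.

Leg 1: β = 0.948; γ = 1/√(1 − 0.948²) = 1/√0.1013 = 3.142; τ_1 = 517.0/3.142 = 164.5 ns.
Leg 2: γ = 16.1; τ_2 = 58.84/16.10 = 3.655 ns.
Leg 3: speed unknown; τ_3 = 188.6/γ_3.
Total proper time: 164.5 + 3.655 + τ_3 = 296.1, so τ_3 = 296.1 − 168.2 = 127.9 ns.
γ_3 = 188.6/127.9 = 1.475; β = √(1 − 1/γ²) = √0.5401.

β = 0.735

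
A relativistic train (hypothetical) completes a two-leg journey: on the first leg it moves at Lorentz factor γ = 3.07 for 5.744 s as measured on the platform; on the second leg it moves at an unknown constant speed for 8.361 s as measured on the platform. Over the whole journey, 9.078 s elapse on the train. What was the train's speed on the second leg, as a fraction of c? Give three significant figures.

Leg 1: γ = 3.07; τ_1 = 5.744/3.070 = 1.871 s.
Leg 2: speed unknown; τ_2 = 8.361/γ_2.
Total proper time: 1.871 + τ_2 = 9.078, so τ_2 = 9.078 − 1.871 = 7.207 s.
γ_2 = 8.361/7.207 = 1.160; β = √(1 − 1/γ²) = √0.2570.

β = 0.507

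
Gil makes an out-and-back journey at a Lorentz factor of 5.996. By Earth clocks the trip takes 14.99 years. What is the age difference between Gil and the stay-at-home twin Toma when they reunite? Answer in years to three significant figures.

Δt − τ = 12.5 years

γ = 5.996
Gil's elapsed proper time: τ = 14.99/5.996 = 2.500 years.
Age gap = Δt − τ = 14.99 − 2.500 years.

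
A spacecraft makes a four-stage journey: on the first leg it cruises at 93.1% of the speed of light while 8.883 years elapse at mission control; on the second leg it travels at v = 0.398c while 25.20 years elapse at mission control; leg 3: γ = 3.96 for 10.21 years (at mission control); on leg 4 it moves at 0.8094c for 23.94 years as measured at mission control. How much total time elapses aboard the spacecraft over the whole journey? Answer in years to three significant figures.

τ = 43.0 years

Leg 1: β = 0.931; γ = 1/√(1 − 0.931²) = 1/√0.1332 = 2.740; τ_1 = 8.883/2.740 = 3.242 years.
Leg 2: γ = 1/√(1 − 0.398²) = 1/√0.8416 = 1.090; τ_2 = 25.20/1.090 = 23.12 years.
Leg 3: γ = 3.96; τ_3 = 10.21/3.960 = 2.578 years.
Leg 4: γ = 1/√(1 − 0.8094²) = 1/√0.3449 = 1.703; τ_4 = 23.94/1.703 = 14.06 years.
Total: 3.242 + 23.12 + 2.578 + 14.06 years.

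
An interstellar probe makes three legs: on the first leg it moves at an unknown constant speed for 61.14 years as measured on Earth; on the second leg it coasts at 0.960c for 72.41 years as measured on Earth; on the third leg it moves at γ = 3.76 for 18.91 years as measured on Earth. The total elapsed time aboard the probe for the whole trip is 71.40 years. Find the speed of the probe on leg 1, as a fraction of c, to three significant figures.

Leg 1: speed unknown; τ_1 = 61.14/γ_1.
Leg 2: γ = 1/√(1 − 0.960²) = 25/7 ≈ 3.571; τ_2 = 72.41/3.571 = 20.27 years.
Leg 3: γ = 3.76; τ_3 = 18.91/3.760 = 5.029 years.
Total proper time: τ_1 + 20.27 + 5.029 = 71.40, so τ_1 = 71.40 − 25.30 = 46.10 years.
γ_1 = 61.14/46.10 = 1.326; β = √(1 − 1/γ²) = √0.4316.

β = 0.657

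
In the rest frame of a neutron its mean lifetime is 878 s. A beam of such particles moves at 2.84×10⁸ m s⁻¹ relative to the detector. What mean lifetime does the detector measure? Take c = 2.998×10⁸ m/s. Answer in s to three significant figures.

β = 2.84×10⁸/2.998×10⁸ = 0.9473; γ = 1/√(1 − 0.9473²) = 3.122
The rest-frame lifetime is the proper time; the lab measures the dilated interval Δt = γτ₀ = 3.122 × 878 s.

Δt = 2740 s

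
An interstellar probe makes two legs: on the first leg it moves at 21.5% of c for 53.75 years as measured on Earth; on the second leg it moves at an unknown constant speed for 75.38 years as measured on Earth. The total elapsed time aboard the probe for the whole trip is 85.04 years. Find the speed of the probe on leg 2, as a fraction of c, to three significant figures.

Leg 1: β = 0.215; γ = 1/√(1 − 0.215²) = 1/√0.9538 = 1.024; τ_1 = 53.75/1.024 = 52.49 years.
Leg 2: speed unknown; τ_2 = 75.38/γ_2.
Total proper time: 52.49 + τ_2 = 85.04, so τ_2 = 85.04 − 52.49 = 32.55 years.
γ_2 = 75.38/32.55 = 2.316; β = √(1 − 1/γ²) = √0.8136.

β = 0.902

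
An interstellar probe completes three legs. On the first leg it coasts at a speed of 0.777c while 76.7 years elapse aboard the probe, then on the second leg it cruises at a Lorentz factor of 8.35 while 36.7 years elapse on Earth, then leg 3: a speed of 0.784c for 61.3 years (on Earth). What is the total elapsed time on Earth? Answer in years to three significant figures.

Leg 1: γ = 1/√(1 − 0.777²) = 1/√0.3963 = 1.589; Δt_1 = 1.589 × 76.7 = 121.8 years.
Leg 2: 36.7 years is already measured on Earth.
Leg 3: 61.3 years is already measured on Earth.
Total: 121.8 + 36.70 + 61.30 years.

Δt = 220 years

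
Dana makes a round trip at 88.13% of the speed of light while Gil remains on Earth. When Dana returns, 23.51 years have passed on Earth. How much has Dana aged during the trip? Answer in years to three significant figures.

τ = 11.1 years

β = 0.8813; γ = 1/√(1 − 0.8813²) = 1/√0.2233 = 2.116
Dana's clock measures proper time along the trip: τ = Δt/γ = 23.51/2.116 years.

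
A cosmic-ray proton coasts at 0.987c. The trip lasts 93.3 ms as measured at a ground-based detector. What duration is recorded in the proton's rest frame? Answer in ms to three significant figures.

γ = 1/√(1 − 0.987²) = 1/√0.02583 = 6.222
The interval measured at a ground-based detector is the dilated one; the clock in the proton's rest frame measures the proper time τ = Δt/γ = 93.3/6.222 ms.

τ = 15.0 ms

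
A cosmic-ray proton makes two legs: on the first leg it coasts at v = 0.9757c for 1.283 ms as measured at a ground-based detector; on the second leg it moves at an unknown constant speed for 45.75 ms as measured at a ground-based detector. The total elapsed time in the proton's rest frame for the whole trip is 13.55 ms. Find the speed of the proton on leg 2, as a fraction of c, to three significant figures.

Leg 1: γ = 1/√(1 − 0.9757²) = 1/√0.04801 = 4.564; τ_1 = 1.283/4.564 = 0.2811 ms.
Leg 2: speed unknown; τ_2 = 45.75/γ_2.
Total proper time: 0.2811 + τ_2 = 13.55, so τ_2 = 13.55 − 0.2811 = 13.27 ms.
γ_2 = 45.75/13.27 = 3.448; β = √(1 − 1/γ²) = √0.9159.

β = 0.957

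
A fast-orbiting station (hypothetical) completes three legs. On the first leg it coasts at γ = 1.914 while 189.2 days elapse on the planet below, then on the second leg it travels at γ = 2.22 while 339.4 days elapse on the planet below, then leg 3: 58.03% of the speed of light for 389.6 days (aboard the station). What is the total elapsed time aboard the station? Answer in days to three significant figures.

τ = 641 days

Leg 1: γ = 1.914; τ_1 = 189.2/1.914 = 98.85 days.
Leg 2: γ = 2.22; τ_2 = 339.4/2.220 = 152.9 days.
Leg 3: 389.6 days is already measured aboard the station.
Total: 98.85 + 152.9 + 389.6 days.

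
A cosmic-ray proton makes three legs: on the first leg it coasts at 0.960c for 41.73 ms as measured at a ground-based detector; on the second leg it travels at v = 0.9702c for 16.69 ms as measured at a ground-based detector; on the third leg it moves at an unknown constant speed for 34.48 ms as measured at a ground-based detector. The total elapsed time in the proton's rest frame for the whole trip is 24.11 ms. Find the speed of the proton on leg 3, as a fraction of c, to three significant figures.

β = 0.970

Leg 1: γ = 1/√(1 − 0.960²) = 25/7 ≈ 3.571; τ_1 = 41.73/3.571 = 11.68 ms.
Leg 2: γ = 1/√(1 − 0.9702²) = 1/√0.05871 = 4.127; τ_2 = 16.69/4.127 = 4.044 ms.
Leg 3: speed unknown; τ_3 = 34.48/γ_3.
Total proper time: 11.68 + 4.044 + τ_3 = 24.11, so τ_3 = 24.11 − 15.73 = 8.382 ms.
γ_3 = 34.48/8.382 = 4.114; β = √(1 − 1/γ²) = √0.9409.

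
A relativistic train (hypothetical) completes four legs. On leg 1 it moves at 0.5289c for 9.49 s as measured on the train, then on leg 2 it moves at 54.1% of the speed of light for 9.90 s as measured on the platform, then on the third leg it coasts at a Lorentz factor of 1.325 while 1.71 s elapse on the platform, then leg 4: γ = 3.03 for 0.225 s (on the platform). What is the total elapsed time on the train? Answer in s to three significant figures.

τ = 19.2 s

Leg 1: 9.49 s is already measured on the train.
Leg 2: β = 0.541; γ = 1/√(1 − 0.541²) = 1/√0.7073 = 1.189; τ_2 = 9.90/1.189 = 8.326 s.
Leg 3: γ = 1.325; τ_3 = 1.71/1.325 = 1.291 s.
Leg 4: γ = 3.03; τ_4 = 0.225/3.030 = 0.07426 s.
Total: 9.490 + 8.326 + 1.291 + 0.07426 s.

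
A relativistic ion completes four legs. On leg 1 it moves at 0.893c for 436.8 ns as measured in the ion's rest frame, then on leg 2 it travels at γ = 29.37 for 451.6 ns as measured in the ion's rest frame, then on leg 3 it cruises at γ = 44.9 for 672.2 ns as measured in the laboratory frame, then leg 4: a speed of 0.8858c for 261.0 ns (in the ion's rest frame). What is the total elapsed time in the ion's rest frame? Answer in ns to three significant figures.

τ = 1160 ns

Leg 1: 436.8 ns is already measured in the ion's rest frame.
Leg 2: 451.6 ns is already measured in the ion's rest frame.
Leg 3: γ = 44.9; τ_3 = 672.2/44.90 = 14.97 ns.
Leg 4: 261.0 ns is already measured in the ion's rest frame.
Total: 436.8 + 451.6 + 14.97 + 261.0 ns.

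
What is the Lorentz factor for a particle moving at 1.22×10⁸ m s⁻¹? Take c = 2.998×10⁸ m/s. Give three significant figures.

γ = 1.09

β = 1.22×10⁸/2.998×10⁸ = 0.4069; γ = 1/√(1 − 0.4069²) = 1.095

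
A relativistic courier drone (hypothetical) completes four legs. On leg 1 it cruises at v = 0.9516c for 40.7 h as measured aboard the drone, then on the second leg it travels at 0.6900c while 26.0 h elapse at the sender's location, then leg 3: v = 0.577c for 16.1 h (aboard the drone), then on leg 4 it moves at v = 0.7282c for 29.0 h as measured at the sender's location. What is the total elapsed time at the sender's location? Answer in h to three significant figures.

Leg 1: γ = 1/√(1 − 0.9516²) = 1/√0.09446 = 3.254; Δt_1 = 3.254 × 40.7 = 132.4 h.
Leg 2: 26.0 h is already measured at the sender's location.
Leg 3: γ = 1/√(1 − 0.577²) = 1/√0.6671 = 1.224; Δt_3 = 1.224 × 16.1 = 19.71 h.
Leg 4: 29.0 h is already measured at the sender's location.
Total: 132.4 + 26.00 + 19.71 + 29.00 h.

Δt = 207 h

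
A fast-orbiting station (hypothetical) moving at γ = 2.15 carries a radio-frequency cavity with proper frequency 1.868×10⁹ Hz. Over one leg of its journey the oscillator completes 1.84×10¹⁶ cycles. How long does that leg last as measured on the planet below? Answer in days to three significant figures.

Δt = 245 days

γ = 2.15
Proper time for N cycles: τ = N/f = 1.84×10¹⁶/(1.868×10⁹) = 9.850×10⁶ s = 114.0 days.
Lab-frame duration Δt = γτ = 2.150 × 114.0 = 245.1 days.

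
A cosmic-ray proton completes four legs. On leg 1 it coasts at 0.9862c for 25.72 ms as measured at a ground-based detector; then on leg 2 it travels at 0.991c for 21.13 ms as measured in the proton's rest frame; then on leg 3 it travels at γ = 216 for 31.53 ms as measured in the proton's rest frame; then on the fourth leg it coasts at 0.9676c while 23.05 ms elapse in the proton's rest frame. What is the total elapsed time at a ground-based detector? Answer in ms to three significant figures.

Leg 1: 25.72 ms is already measured at a ground-based detector.
Leg 2: γ = 1/√(1 − 0.991²) = 1/√0.01792 = 7.470; Δt_2 = 7.470 × 21.13 = 157.8 ms.
Leg 3: γ = 216; Δt_3 = 216.0 × 31.53 = 6810 ms.
Leg 4: γ = 1/√(1 − 0.9676²) = 1/√0.06375 = 3.961; Δt_4 = 3.961 × 23.05 = 91.29 ms.
Total: 25.72 + 157.8 + 6810 + 91.29 ms.

Δt = 7090 ms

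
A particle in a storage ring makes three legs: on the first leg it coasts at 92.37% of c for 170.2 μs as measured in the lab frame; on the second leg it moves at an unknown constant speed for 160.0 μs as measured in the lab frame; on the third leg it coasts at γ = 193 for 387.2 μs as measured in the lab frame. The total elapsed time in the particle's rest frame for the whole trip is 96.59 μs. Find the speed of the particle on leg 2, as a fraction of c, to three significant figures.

Leg 1: β = 0.9237; γ = 1/√(1 − 0.9237²) = 1/√0.1468 = 2.610; τ_1 = 170.2/2.610 = 65.21 μs.
Leg 2: speed unknown; τ_2 = 160.0/γ_2.
Leg 3: γ = 193; τ_3 = 387.2/193.0 = 2.006 μs.
Total proper time: 65.21 + τ_2 + 2.006 = 96.59, so τ_2 = 96.59 − 67.21 = 29.38 μs.
γ_2 = 160.0/29.38 = 5.446; β = √(1 − 1/γ²) = √0.9663.

β = 0.983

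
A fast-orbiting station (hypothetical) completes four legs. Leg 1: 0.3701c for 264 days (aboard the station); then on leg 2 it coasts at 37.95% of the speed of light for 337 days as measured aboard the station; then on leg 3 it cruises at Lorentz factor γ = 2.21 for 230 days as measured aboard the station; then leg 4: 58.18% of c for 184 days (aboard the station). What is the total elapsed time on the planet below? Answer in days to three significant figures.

Δt = 1380 days

Leg 1: γ = 1/√(1 − 0.3701²) = 1/√0.8630 = 1.076; Δt_1 = 1.076 × 264 = 284.2 days.
Leg 2: β = 0.3795; γ = 1/√(1 − 0.3795²) = 1/√0.8560 = 1.081; Δt_2 = 1.081 × 337 = 364.2 days.
Leg 3: γ = 2.21; Δt_3 = 2.210 × 230 = 508.3 days.
Leg 4: β = 0.5818; γ = 1/√(1 − 0.5818²) = 1/√0.6615 = 1.230; Δt_4 = 1.230 × 184 = 226.2 days.
Total: 284.2 + 364.2 + 508.3 + 226.2 days.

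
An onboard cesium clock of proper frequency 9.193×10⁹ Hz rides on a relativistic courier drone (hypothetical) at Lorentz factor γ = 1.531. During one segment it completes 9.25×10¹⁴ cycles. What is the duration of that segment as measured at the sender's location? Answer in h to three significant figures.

Δt = 42.8 h

γ = 1.531
Proper time for N cycles: τ = N/f = 9.25×10¹⁴/(9.193×10⁹) = 1.006×10⁵ s = 27.95 h.
Lab-frame duration Δt = γτ = 1.531 × 27.95 = 42.79 h.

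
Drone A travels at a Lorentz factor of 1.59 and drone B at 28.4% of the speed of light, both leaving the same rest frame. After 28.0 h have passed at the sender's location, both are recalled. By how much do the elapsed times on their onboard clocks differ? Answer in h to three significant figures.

|τ_A − τ_B| = 9.24 h

A: γ = 1.59; τ_A = 28.0/1.590 = 17.61 h.
B: β = 0.284; γ = 1/√(1 − 0.284²) = 1/√0.9193 = 1.043; τ_B = 28.0/1.043 = 26.85 h.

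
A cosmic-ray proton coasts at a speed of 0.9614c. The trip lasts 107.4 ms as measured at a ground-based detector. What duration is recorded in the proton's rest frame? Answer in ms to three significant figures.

γ = 1/√(1 − 0.9614²) = 1/√0.07571 = 3.634
The interval measured at a ground-based detector is the dilated one; the clock in the proton's rest frame measures the proper time τ = Δt/γ = 107.4/3.634 ms.

τ = 29.6 ms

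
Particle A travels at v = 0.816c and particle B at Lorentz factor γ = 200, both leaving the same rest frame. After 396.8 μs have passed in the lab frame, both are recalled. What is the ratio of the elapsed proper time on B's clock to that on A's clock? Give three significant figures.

τ_B/τ_A = 0.00865

A: γ = 1/√(1 − 0.816²) = 1/√0.3341 = 1.730. B: γ = 200.
τ_A/τ_B = γ_B/γ_A = 200.0/1.730 = 115.6, so τ_B/τ_A = 0.008650.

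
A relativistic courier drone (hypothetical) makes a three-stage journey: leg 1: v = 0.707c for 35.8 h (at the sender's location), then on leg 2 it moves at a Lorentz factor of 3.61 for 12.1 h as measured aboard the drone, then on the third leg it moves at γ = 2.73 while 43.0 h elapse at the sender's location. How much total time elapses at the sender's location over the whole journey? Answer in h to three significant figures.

Δt = 122 h

Leg 1: 35.8 h is already measured at the sender's location.
Leg 2: γ = 3.61; Δt_2 = 3.610 × 12.1 = 43.68 h.
Leg 3: 43.0 h is already measured at the sender's location.
Total: 35.80 + 43.68 + 43.00 h.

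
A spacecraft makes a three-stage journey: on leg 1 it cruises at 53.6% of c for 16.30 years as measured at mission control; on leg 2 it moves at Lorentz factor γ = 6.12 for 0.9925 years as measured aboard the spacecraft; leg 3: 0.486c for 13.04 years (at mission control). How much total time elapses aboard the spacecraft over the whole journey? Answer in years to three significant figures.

Leg 1: β = 0.536; γ = 1/√(1 − 0.536²) = 1/√0.7127 = 1.185; τ_1 = 16.30/1.185 = 13.76 years.
Leg 2: 0.9925 years is already measured aboard the spacecraft.
Leg 3: γ = 1/√(1 − 0.486²) = 1/√0.7638 = 1.144; τ_3 = 13.04/1.144 = 11.40 years.
Total: 13.76 + 0.9925 + 11.40 years.

τ = 26.1 years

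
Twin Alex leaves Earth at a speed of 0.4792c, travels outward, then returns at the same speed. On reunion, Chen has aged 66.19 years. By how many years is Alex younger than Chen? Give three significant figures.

γ = 1/√(1 − 0.4792²) = 1/√0.7704 = 1.139
Alex's elapsed proper time: τ = 66.19/1.139 = 58.10 years.
Age gap = Δt − τ = 66.19 − 58.10 years.

Δt − τ = 8.09 years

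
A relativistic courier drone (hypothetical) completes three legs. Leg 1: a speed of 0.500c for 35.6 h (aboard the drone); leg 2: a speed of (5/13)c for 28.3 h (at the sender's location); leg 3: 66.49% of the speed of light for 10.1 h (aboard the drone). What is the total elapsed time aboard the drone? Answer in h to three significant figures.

Leg 1: 35.6 h is already measured aboard the drone.
Leg 2: γ = 1/√(1 − (5/13)²) = 13/12 ≈ 1.083; τ_2 = 28.3/1.083 = 26.12 h.
Leg 3: 10.1 h is already measured aboard the drone.
Total: 35.60 + 26.12 + 10.10 h.

τ = 71.8 h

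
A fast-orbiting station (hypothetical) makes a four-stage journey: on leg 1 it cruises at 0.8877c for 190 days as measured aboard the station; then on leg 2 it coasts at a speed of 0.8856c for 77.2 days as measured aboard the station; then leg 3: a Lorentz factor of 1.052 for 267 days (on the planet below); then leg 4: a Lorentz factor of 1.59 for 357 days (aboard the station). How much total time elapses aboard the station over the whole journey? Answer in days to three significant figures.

τ = 878 days

Leg 1: 190 days is already measured aboard the station.
Leg 2: 77.2 days is already measured aboard the station.
Leg 3: γ = 1.052; τ_3 = 267/1.052 = 253.8 days.
Leg 4: 357 days is already measured aboard the station.
Total: 190.0 + 77.20 + 253.8 + 357.0 days.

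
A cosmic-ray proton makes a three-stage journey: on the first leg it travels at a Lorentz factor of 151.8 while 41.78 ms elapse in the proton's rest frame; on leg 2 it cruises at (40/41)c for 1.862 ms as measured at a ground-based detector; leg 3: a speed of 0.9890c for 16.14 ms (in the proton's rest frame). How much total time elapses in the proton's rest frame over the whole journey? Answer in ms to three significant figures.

Leg 1: 41.78 ms is already measured in the proton's rest frame.
Leg 2: γ = 1/√(1 − (40/41)²) = 41/9 ≈ 4.556; τ_2 = 1.862/4.556 = 0.4087 ms.
Leg 3: 16.14 ms is already measured in the proton's rest frame.
Total: 41.78 + 0.4087 + 16.14 ms.

τ = 58.3 ms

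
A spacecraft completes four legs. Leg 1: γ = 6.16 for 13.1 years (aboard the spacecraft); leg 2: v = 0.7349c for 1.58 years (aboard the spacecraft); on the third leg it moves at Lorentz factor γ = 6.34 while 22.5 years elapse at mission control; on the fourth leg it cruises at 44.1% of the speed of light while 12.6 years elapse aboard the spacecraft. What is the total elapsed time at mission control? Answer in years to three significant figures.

Δt = 120 years

Leg 1: γ = 6.16; Δt_1 = 6.160 × 13.1 = 80.70 years.
Leg 2: γ = 1/√(1 − 0.7349²) = 1/√0.4599 = 1.475; Δt_2 = 1.475 × 1.58 = 2.330 years.
Leg 3: 22.5 years is already measured at mission control.
Leg 4: β = 0.441; γ = 1/√(1 − 0.441²) = 1/√0.8055 = 1.114; Δt_4 = 1.114 × 12.6 = 14.04 years.
Total: 80.70 + 2.330 + 22.50 + 14.04 years.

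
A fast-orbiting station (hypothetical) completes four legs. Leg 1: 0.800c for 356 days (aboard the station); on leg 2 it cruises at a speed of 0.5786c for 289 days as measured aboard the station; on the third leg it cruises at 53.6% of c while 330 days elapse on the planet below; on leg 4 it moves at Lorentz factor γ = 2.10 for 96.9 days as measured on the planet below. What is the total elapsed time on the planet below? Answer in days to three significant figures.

Leg 1: γ = 1/√(1 − 0.800²) = 5/3 ≈ 1.667; Δt_1 = 1.667 × 356 = 593.3 days.
Leg 2: γ = 1/√(1 − 0.5786²) = 1/√0.6652 = 1.226; Δt_2 = 1.226 × 289 = 354.3 days.
Leg 3: 330 days is already measured on the planet below.
Leg 4: 96.9 days is already measured on the planet below.
Total: 593.3 + 354.3 + 330.0 + 96.90 days.

Δt = 1370 days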